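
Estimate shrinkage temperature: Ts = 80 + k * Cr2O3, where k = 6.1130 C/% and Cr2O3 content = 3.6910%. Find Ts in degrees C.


Formula: Ts = 80 + k * Cr2O3
Substituting: Ts = 80 + 6.1130 * 3.6910
Result: 102.5631 C


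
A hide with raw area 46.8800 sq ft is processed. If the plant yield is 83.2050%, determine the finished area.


Formula: finished = raw * yield / 100
Substituting: finished = 46.8800 * 83.2050 / 100
Result: 39.0065 sq ft


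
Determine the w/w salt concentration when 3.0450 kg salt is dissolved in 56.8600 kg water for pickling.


Formula: Conc = salt / (water + salt) * 100
Substituting: Conc = 3.0450 / (56.8600 + 3.0450) * 100
Result: 5.0830 %


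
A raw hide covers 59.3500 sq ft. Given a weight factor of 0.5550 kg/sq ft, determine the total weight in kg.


Formula: Weight = area * weight_per_sqft
Substituting: Weight = 59.3500 * 0.5550
Result: 32.9393 kg


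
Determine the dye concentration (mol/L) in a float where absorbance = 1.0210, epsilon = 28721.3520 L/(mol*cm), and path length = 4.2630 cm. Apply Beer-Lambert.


Formula: c = A / (epsilon * l)
Substituting: c = 1.0210 / (28721.3520 * 4.2630)
Result: 8.3388e-06 mol/L


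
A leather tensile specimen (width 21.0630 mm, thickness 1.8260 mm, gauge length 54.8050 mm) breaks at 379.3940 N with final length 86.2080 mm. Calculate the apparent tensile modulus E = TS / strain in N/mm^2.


TS = F / (w * t) = 379.3940 / (21.0630 * 1.8260) = 9.8644 N/mm^2
strain = (Lf - L0) / L0 = (86.2080 - 54.8050) / 54.8050 = 0.5730
E = TS / strain = 9.8644 / 0.5730 = 17.2155 N/mm^2


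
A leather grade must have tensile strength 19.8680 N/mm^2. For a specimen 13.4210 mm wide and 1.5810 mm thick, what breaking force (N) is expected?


Formula: F = TS * w * t
Substituting: F = 19.8680 * 13.4210 * 1.5810
Result: 421.5712 N


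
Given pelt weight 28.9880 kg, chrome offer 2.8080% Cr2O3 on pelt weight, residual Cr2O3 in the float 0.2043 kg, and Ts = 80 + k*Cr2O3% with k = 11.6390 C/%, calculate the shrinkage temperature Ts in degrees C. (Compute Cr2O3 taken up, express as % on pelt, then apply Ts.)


Offered = pelt * offer_pct / 100 = 28.9880 * 2.8080 / 100 = 0.8140 kg
Uptake = offered - residual = 0.8140 - 0.2043 = 0.6097 kg
Cr2O3% on pelt = uptake / pelt * 100 = 0.6097 / 28.9880 * 100 = 2.1032 %
Ts = 80 + k * Cr2O3% = 80 + 11.6390 * 2.1032 = 104.4794 C


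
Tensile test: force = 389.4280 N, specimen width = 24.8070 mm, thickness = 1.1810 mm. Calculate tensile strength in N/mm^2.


Formula: TS = force / (width * thickness)
Substituting: TS = 389.4280 / (24.8070 * 1.1810)
Result: 13.2924 N/mm^2


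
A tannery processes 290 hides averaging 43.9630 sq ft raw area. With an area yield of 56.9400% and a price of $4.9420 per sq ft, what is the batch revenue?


Raw_total = N * avg_area = 290 * 43.9630 = 12749.2700 sq ft
Finished = Raw_total * yield / 100 = 12749.2700 * 56.9400 / 100 = 7259.4343 sq ft
Value = Finished * price = 7259.4343 * 4.9420 = 35876.1245 $


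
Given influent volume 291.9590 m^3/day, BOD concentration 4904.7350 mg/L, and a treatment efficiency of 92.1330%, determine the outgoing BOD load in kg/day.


Load_in = volume * conc / 1000 = 291.9590 * 4904.7350 / 1000 = 1431.9815 kg/day
Removed = Load_in * eff / 100 = 1431.9815 * 92.1330 / 100 = 1319.3275 kg/day
Load_out = Load_in - Removed = 1431.9815 - 1319.3275 = 112.6540 kg/day


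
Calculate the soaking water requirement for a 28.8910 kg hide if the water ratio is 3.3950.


Formula: Water = hide_weight * ratio
Substituting: Water = 28.8910 * 3.3950
Result: 98.0849 kg


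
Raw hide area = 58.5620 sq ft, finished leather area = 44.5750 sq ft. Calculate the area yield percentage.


Formula: Yield = finished / raw * 100
Substituting: Yield = 44.5750 / 58.5620 * 100
Result: 76.1159 %


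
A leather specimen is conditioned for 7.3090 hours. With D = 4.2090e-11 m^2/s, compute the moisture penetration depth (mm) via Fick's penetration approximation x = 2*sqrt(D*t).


t = 7.3090 hr * 3600 = 26312.4000 s
D * t = 4.2090e-11 * 26312.4000 = 1.1075e-06
x = 2 * sqrt(D*t) = 2 * sqrt(1.1075e-06) = 0.00210475 m = 2.1047 mm


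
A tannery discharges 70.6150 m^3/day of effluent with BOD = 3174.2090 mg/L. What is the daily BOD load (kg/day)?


Formula: BOD_load = volume * conc / 1000
Substituting: BOD_load = 70.6150 * 3174.2090 / 1000
Result: 224.1468 kg/day


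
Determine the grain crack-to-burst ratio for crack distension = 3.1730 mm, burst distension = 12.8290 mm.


Formula: Ratio = crack / burst
Substituting: Ratio = 3.1730 / 12.8290
Result: 0.2473


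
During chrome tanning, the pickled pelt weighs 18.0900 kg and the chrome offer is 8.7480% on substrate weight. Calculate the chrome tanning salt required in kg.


Formula: Chrome = substrate * pct / 100
Substituting: Chrome = 18.0900 * 8.7480 / 100
Result: 1.5825 kg


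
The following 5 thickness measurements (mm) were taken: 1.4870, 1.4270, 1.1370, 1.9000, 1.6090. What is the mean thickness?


Formula: Average = sum / n
Substituting: Average = 7.5600 / 5
Result: 1.5120 mm


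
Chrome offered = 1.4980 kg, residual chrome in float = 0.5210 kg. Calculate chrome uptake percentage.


Formula: Uptake = (offered - residual) / offered * 100
Substituting: Uptake = (1.4980 - 0.5210) / 1.4980 * 100
Result: 65.2203 %


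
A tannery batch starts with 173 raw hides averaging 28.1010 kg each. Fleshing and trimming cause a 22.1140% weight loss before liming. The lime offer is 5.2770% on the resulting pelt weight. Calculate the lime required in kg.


Total_raw = N * avg_wt = 173 * 28.1010 = 4861.4730 kg
Substrate = Total_raw * (1 - loss/100) = 4861.4730 * (1 - 22.1140/100) = 3786.4069 kg
Lime = Substrate * pct / 100 = 3786.4069 * 5.2770 / 100 = 199.8087 kg


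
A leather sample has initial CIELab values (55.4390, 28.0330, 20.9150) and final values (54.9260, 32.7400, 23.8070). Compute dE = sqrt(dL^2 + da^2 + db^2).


dL = -0.5130, da = 4.7070, db = 2.8920
dE = sqrt((-0.5130)^2 + 4.7070^2 + 2.8920^2) = 5.5482


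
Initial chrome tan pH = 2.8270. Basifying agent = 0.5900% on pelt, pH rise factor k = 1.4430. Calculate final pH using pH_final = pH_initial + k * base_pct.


Formula: pH_final = pH_initial + k * base_pct
Substituting: pH_final = 2.8270 + 1.4430 * 0.5900
Result: 3.6784


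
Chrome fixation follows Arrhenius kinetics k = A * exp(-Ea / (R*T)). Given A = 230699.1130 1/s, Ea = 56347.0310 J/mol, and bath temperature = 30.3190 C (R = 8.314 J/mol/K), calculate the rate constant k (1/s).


T_K = T_C + 273.15 = 30.3190 + 273.15 = 303.4690 K
exponent = -Ea / (R * T_K) = -56347.0310 / (8.314 * 303.4690) = -22.3330
k = A * exp(exponent) = 230699.1130 * exp(-22.3330) = 4.6127e-05 1/s


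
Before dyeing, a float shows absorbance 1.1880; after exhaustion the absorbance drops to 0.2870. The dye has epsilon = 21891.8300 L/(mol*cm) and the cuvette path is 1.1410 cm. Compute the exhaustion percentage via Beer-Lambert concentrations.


c_initial = A_i / (epsilon * l) = 1.1880 / (21891.8300 * 1.1410) = 4.7561e-05 mol/L
c_final = A_f / (epsilon * l) = 0.2870 / (21891.8300 * 1.1410) = 1.1490e-05 mol/L
Exhaustion = (c_initial - c_final) / c_initial * 100 = (4.7561e-05 - 1.1490e-05) / 4.7561e-05 * 100 = 75.8418 %


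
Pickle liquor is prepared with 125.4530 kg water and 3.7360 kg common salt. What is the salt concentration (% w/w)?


Formula: Conc = salt / (water + salt) * 100
Substituting: Conc = 3.7360 / (125.4530 + 3.7360) * 100
Result: 2.8919 %


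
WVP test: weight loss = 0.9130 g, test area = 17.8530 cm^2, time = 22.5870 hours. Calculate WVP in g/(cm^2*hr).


Formula: WVP = loss / (area * time)
Substituting: WVP = 0.9130 / (17.8530 * 22.5870)
Result: 0.00226413 g/(cm^2*hr)


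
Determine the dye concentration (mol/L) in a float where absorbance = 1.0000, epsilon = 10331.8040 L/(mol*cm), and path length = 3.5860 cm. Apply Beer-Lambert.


Formula: c = A / (epsilon * l)
Substituting: c = 1.0000 / (10331.8040 * 3.5860)
Result: 2.6991e-05 mol/L


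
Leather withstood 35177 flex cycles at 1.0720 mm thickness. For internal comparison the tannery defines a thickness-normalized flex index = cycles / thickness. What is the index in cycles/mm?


Formula: Index = cycles / thickness
Substituting: Index = 35177 / 1.0720
Result: 32814.3657 cycles/mm


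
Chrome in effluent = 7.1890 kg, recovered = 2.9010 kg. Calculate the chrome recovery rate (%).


Formula: Recovery = recovered / input * 100
Substituting: Recovery = 2.9010 / 7.1890 * 100
Result: 40.3533 %


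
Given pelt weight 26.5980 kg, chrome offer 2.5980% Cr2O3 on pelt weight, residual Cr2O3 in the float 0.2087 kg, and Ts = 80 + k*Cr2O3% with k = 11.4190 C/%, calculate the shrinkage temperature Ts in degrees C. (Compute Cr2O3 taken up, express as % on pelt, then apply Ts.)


Offered = pelt * offer_pct / 100 = 26.5980 * 2.5980 / 100 = 0.6910 kg
Uptake = offered - residual = 0.6910 - 0.2087 = 0.4823 kg
Cr2O3% on pelt = uptake / pelt * 100 = 0.4823 / 26.5980 * 100 = 1.8134 %
Ts = 80 + k * Cr2O3% = 80 + 11.4190 * 1.8134 = 100.7067 C


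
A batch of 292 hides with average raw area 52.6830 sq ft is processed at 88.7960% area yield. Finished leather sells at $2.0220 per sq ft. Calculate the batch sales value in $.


Raw_total = N * avg_area = 292 * 52.6830 = 15383.4360 sq ft
Finished = Raw_total * yield / 100 = 15383.4360 * 88.7960 / 100 = 13659.8758 sq ft
Value = Finished * price = 13659.8758 * 2.0220 = 27620.2689 $


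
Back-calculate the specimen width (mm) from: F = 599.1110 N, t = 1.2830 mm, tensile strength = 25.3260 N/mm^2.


Formula: w = F / (TS * t)
Substituting: w = 599.1110 / (25.3260 * 1.2830)
Result: 18.4380 mm


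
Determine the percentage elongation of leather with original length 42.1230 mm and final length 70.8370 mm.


Formula: Elongation = (Lf - L0) / L0 * 100
Substituting: Elongation = (70.8370 - 42.1230) / 42.1230 * 100
Result: 68.1670 %


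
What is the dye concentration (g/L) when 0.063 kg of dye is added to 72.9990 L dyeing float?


Formula: Conc = dye_mass(kg) / volume(L) * 1000
Substituting: Conc = 0.063 / 72.9990 * 1000
Result: 0.8630 g/L


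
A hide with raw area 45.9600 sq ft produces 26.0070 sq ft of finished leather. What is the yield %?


Formula: Yield = finished / raw * 100
Substituting: Yield = 26.0070 / 45.9600 * 100
Result: 56.5862 %


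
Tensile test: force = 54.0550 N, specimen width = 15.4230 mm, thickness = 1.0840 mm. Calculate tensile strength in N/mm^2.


Formula: TS = force / (width * thickness)
Substituting: TS = 54.0550 / (15.4230 * 1.0840)
Result: 3.2332 N/mm^2


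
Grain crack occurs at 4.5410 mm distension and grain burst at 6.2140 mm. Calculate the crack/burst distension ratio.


Formula: Ratio = crack / burst
Substituting: Ratio = 4.5410 / 6.2140
Result: 0.7308


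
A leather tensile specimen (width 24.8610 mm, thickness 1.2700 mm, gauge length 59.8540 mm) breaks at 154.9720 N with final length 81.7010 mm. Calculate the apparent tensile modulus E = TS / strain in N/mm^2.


TS = F / (w * t) = 154.9720 / (24.8610 * 1.2700) = 4.9083 N/mm^2
strain = (Lf - L0) / L0 = (81.7010 - 59.8540) / 59.8540 = 0.3650
E = TS / strain = 4.9083 / 0.3650 = 13.4472 N/mm^2


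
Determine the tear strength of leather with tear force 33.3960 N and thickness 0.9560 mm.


Formula: Tear strength = force / thickness
Substituting: Tear strength = 33.3960 / 0.9560
Result: 34.9331 N/mm


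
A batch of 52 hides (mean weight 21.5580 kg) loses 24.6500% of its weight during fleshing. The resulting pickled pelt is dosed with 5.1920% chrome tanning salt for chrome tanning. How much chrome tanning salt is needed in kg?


Total_raw = N * avg_wt = 52 * 21.5580 = 1121.0160 kg
Substrate = Total_raw * (1 - loss/100) = 1121.0160 * (1 - 24.6500/100) = 844.6856 kg
Chrome = Substrate * pct / 100 = 844.6856 * 5.1920 / 100 = 43.8561 kg


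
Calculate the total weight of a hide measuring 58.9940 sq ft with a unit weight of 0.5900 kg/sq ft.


Formula: Weight = area * weight_per_sqft
Substituting: Weight = 58.9940 * 0.5900
Result: 34.8065 kg


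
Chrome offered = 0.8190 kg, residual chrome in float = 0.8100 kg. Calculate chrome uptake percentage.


Formula: Uptake = (offered - residual) / offered * 100
Substituting: Uptake = (0.8190 - 0.8100) / 0.8190 * 100
Result: 1.0989 %


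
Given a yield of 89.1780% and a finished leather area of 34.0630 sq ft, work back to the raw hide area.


Formula: raw = finished * 100 / yield
Substituting: raw = 34.0630 * 100 / 89.1780
Result: 38.1966 sq ft


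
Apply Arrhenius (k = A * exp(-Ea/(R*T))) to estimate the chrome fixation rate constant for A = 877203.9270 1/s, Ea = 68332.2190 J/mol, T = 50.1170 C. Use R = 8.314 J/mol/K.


T_K = T_C + 273.15 = 50.1170 + 273.15 = 323.2670 K
exponent = -Ea / (R * T_K) = -68332.2190 / (8.314 * 323.2670) = -25.4246
k = A * exp(exponent) = 877203.9270 * exp(-25.4246) = 7.9678e-06 1/s


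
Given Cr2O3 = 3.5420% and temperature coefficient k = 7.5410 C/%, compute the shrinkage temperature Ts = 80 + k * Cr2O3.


Formula: Ts = 80 + k * Cr2O3
Substituting: Ts = 80 + 7.5410 * 3.5420
Result: 106.7102 C


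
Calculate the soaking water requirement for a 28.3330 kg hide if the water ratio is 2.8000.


Formula: Water = hide_weight * ratio
Substituting: Water = 28.3330 * 2.8000
Result: 79.3324 kg


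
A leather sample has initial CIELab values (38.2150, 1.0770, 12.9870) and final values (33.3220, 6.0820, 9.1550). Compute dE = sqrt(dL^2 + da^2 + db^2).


dL = -4.8930, da = 5.0050, db = -3.8320
dE = sqrt((-4.8930)^2 + 5.0050^2 + (-3.8320)^2) = 7.9797


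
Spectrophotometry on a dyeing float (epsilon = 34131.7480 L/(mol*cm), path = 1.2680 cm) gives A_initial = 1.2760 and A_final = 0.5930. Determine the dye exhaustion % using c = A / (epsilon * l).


c_initial = A_i / (epsilon * l) = 1.2760 / (34131.7480 * 1.2680) = 2.9483e-05 mol/L
c_final = A_f / (epsilon * l) = 0.5930 / (34131.7480 * 1.2680) = 1.3702e-05 mol/L
Exhaustion = (c_initial - c_final) / c_initial * 100 = (2.9483e-05 - 1.3702e-05) / 2.9483e-05 * 100 = 53.5266 %


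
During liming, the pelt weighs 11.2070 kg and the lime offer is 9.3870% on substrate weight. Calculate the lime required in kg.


Formula: Lime = substrate * pct / 100
Substituting: Lime = 11.2070 * 9.3870 / 100
Result: 1.0520 kg


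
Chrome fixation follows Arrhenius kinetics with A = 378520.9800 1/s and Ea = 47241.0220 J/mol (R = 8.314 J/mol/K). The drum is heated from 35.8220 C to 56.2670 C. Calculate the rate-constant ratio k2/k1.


T1 = 35.8220 + 273.15 = 308.9720 K; T2 = 56.2670 + 273.15 = 329.4170 K
k1 = A * exp(-Ea/(R*T1)) = 378520.9800 * exp(-47241.0220/(8.314*308.9720)) = 0.00390175 1/s
k2 = A * exp(-Ea/(R*T2)) = 378520.9800 * exp(-47241.0220/(8.314*329.4170)) = 0.0122168 1/s
k2/k1 = 0.0122168 / 0.00390175 = 3.1311


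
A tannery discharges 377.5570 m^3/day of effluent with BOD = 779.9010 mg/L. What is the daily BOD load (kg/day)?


Formula: BOD_load = volume * conc / 1000
Substituting: BOD_load = 377.5570 * 779.9010 / 1000
Result: 294.4571 kg/day


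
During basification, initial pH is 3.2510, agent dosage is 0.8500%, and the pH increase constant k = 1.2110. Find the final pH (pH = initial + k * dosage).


Formula: pH_final = pH_initial + k * base_pct
Substituting: pH_final = 3.2510 + 1.2110 * 0.8500
Result: 4.2804


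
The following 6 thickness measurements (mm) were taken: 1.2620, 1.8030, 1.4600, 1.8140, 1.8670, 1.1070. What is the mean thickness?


Formula: Average = sum / n
Substituting: Average = 9.3130 / 6
Result: 1.5522 mm


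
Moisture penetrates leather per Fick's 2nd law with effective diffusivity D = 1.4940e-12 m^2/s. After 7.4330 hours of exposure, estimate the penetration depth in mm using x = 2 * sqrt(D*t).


t = 7.4330 hr * 3600 = 26758.8000 s
D * t = 1.4940e-12 * 26758.8000 = 3.9978e-08
x = 2 * sqrt(D*t) = 2 * sqrt(3.9978e-08) = 3.9989e-04 m = 0.3999 mm


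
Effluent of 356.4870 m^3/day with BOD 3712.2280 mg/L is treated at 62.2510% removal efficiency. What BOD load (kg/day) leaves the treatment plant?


Load_in = volume * conc / 1000 = 356.4870 * 3712.2280 / 1000 = 1323.3610 kg/day
Removed = Load_in * eff / 100 = 1323.3610 * 62.2510 / 100 = 823.8055 kg/day
Load_out = Load_in - Removed = 1323.3610 - 823.8055 = 499.5556 kg/day


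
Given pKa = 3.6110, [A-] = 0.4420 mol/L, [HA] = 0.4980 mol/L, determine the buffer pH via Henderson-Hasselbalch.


ratio = [A-] / [HA] = 0.4420 / 0.4980 = 0.8876
log10(ratio) = -0.0518071
pH = pKa + log10(ratio) = 3.6110 - 0.0518071 = 3.5592


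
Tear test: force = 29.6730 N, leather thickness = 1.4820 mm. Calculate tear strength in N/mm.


Formula: Tear strength = force / thickness
Substituting: Tear strength = 29.6730 / 1.4820
Result: 20.0223 N/mm


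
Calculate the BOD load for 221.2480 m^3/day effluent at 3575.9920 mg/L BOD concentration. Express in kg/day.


Formula: BOD_load = volume * conc / 1000
Substituting: BOD_load = 221.2480 * 3575.9920 / 1000
Result: 791.1811 kg/day


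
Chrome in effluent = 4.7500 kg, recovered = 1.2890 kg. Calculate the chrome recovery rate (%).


Formula: Recovery = recovered / input * 100
Substituting: Recovery = 1.2890 / 4.7500 * 100
Result: 27.1368 %


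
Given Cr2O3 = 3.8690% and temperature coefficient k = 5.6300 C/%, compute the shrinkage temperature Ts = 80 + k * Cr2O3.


Formula: Ts = 80 + k * Cr2O3
Substituting: Ts = 80 + 5.6300 * 3.8690
Result: 101.7825 C


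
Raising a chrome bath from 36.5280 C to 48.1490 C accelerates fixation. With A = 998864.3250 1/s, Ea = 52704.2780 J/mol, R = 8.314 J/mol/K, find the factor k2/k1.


T1 = 36.5280 + 273.15 = 309.6780 K; T2 = 48.1490 + 273.15 = 321.2990 K
k1 = A * exp(-Ea/(R*T1)) = 998864.3250 * exp(-52704.2780/(8.314*309.6780)) = 0.0012863 1/s
k2 = A * exp(-Ea/(R*T2)) = 998864.3250 * exp(-52704.2780/(8.314*321.2990)) = 0.00269705 1/s
k2/k1 = 0.00269705 / 0.0012863 = 2.0967


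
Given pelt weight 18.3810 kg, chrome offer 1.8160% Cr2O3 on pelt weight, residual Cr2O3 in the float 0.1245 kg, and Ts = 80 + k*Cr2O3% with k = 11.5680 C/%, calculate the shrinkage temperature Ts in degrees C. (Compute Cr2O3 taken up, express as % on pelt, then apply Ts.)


Offered = pelt * offer_pct / 100 = 18.3810 * 1.8160 / 100 = 0.3338 kg
Uptake = offered - residual = 0.3338 - 0.1245 = 0.2093 kg
Cr2O3% on pelt = uptake / pelt * 100 = 0.2093 / 18.3810 * 100 = 1.1387 %
Ts = 80 + k * Cr2O3% = 80 + 11.5680 * 1.1387 = 93.1721 C


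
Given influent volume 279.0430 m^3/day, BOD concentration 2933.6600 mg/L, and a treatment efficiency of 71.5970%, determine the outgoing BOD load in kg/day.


Load_in = volume * conc / 1000 = 279.0430 * 2933.6600 / 1000 = 818.6173 kg/day
Removed = Load_in * eff / 100 = 818.6173 * 71.5970 / 100 = 586.1054 kg/day
Load_out = Load_in - Removed = 818.6173 - 586.1054 = 232.5119 kg/day


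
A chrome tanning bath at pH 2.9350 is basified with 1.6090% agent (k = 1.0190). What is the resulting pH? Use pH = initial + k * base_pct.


Formula: pH_final = pH_initial + k * base_pct
Substituting: pH_final = 2.9350 + 1.0190 * 1.6090
Result: 4.5746


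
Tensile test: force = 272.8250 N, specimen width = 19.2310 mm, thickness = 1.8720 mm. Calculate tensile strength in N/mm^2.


Formula: TS = force / (width * thickness)
Substituting: TS = 272.8250 / (19.2310 * 1.8720)
Result: 7.5784 N/mm^2


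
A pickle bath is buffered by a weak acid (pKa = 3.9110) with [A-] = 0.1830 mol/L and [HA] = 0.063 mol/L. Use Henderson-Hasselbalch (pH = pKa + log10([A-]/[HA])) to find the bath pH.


ratio = [A-] / [HA] = 0.1830 / 0.063 = 2.9048
log10(ratio) = 0.4631
pH = pKa + log10(ratio) = 3.9110 + 0.4631 = 4.3741


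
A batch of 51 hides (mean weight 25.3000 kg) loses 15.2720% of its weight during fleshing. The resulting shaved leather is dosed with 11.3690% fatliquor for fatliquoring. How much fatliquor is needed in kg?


Total_raw = N * avg_wt = 51 * 25.3000 = 1290.3000 kg
Substrate = Total_raw * (1 - loss/100) = 1290.3000 * (1 - 15.2720/100) = 1093.2454 kg
Fat = Substrate * pct / 100 = 1093.2454 * 11.3690 / 100 = 124.2911 kg


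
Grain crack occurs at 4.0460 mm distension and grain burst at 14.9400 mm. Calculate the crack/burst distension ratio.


Formula: Ratio = crack / burst
Substituting: Ratio = 4.0460 / 14.9400
Result: 0.2708


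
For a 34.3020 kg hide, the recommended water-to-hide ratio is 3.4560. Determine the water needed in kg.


Formula: Water = hide_weight * ratio
Substituting: Water = 34.3020 * 3.4560
Result: 118.5477 kg


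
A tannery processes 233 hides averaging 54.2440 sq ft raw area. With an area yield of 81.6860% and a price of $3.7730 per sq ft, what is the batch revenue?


Raw_total = N * avg_area = 233 * 54.2440 = 12638.8520 sq ft
Finished = Raw_total * yield / 100 = 12638.8520 * 81.6860 / 100 = 10324.1726 sq ft
Value = Finished * price = 10324.1726 * 3.7730 = 38953.1034 $


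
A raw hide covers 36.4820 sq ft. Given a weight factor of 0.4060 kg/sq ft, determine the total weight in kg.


Formula: Weight = area * weight_per_sqft
Substituting: Weight = 36.4820 * 0.4060
Result: 14.8117 kg


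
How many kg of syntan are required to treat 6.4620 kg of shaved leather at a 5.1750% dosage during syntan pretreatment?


Formula: Syntan = substrate * pct / 100
Substituting: Syntan = 6.4620 * 5.1750 / 100
Result: 0.3344 kg


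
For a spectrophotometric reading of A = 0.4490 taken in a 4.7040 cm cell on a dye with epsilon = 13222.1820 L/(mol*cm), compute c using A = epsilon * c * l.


Formula: c = A / (epsilon * l)
Substituting: c = 0.4490 / (13222.1820 * 4.7040)
Result: 7.2190e-06 mol/L


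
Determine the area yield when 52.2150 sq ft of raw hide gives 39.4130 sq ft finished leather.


Formula: Yield = finished / raw * 100
Substituting: Yield = 39.4130 / 52.2150 * 100
Result: 75.4821 %


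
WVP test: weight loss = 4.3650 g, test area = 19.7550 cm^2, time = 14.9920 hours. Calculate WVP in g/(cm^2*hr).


Formula: WVP = loss / (area * time)
Substituting: WVP = 4.3650 / (19.7550 * 14.9920)
Result: 0.0147383 g/(cm^2*hr)


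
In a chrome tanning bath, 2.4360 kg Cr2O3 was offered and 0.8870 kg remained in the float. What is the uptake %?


Formula: Uptake = (offered - residual) / offered * 100
Substituting: Uptake = (2.4360 - 0.8870) / 2.4360 * 100
Result: 63.5878 %


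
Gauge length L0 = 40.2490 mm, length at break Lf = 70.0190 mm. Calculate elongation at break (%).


Formula: Elongation = (Lf - L0) / L0 * 100
Substituting: Elongation = (70.0190 - 40.2490) / 40.2490 * 100
Result: 73.9646 %


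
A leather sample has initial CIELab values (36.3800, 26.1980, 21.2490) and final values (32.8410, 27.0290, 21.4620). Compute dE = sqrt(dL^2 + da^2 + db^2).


dL = -3.5390, da = 0.8310, db = 0.2130
dE = sqrt((-3.5390)^2 + 0.8310^2 + 0.2130^2) = 3.6415


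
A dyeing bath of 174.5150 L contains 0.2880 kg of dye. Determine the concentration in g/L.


Formula: Conc = dye_mass(kg) / volume(L) * 1000
Substituting: Conc = 0.2880 / 174.5150 * 1000
Result: 1.6503 g/L


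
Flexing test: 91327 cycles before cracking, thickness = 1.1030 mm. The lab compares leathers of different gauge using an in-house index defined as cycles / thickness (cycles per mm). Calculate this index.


Formula: Index = cycles / thickness
Substituting: Index = 91327 / 1.1030
Result: 82798.7307 cycles/mm


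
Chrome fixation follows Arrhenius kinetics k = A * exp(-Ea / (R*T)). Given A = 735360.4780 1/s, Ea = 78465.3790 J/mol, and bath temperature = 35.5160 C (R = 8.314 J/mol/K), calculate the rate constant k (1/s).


T_K = T_C + 273.15 = 35.5160 + 273.15 = 308.6660 K
exponent = -Ea / (R * T_K) = -78465.3790 / (8.314 * 308.6660) = -30.5759
k = A * exp(exponent) = 735360.4780 * exp(-30.5759) = 3.8686e-08 1/s


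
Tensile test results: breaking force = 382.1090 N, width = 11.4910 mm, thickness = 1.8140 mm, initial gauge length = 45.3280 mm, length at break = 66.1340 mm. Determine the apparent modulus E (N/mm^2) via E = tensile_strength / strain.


TS = F / (w * t) = 382.1090 / (11.4910 * 1.8140) = 18.3313 N/mm^2
strain = (Lf - L0) / L0 = (66.1340 - 45.3280) / 45.3280 = 0.4590
E = TS / strain = 18.3313 / 0.4590 = 39.9365 N/mm^2


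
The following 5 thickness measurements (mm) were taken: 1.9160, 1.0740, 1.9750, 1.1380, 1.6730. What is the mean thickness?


Formula: Average = sum / n
Substituting: Average = 7.7760 / 5
Result: 1.5552 mm


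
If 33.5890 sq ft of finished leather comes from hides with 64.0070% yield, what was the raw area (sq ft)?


Formula: raw = finished * 100 / yield
Substituting: raw = 33.5890 * 100 / 64.0070
Result: 52.4771 sq ft


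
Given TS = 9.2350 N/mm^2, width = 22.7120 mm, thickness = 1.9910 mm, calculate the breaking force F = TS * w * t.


Formula: F = TS * w * t
Substituting: F = 9.2350 * 22.7120 * 1.9910
Result: 417.6029 N


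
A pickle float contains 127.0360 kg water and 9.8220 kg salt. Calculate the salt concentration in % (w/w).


Formula: Conc = salt / (water + salt) * 100
Substituting: Conc = 9.8220 / (127.0360 + 9.8220) * 100
Result: 7.1768 %


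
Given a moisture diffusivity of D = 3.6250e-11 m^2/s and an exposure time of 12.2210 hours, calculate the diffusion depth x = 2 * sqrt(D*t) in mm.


t = 12.2210 hr * 3600 = 43995.6000 s
D * t = 3.6250e-11 * 43995.6000 = 1.5948e-06
x = 2 * sqrt(D*t) = 2 * sqrt(1.5948e-06) = 0.00252574 m = 2.5257 mm


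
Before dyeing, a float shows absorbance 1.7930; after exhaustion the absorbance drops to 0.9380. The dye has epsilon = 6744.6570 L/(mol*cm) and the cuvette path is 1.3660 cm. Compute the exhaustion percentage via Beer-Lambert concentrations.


c_initial = A_i / (epsilon * l) = 1.7930 / (6744.6570 * 1.3660) = 1.9461e-04 mol/L
c_final = A_f / (epsilon * l) = 0.9380 / (6744.6570 * 1.3660) = 1.0181e-04 mol/L
Exhaustion = (c_initial - c_final) / c_initial * 100 = (1.9461e-04 - 1.0181e-04) / 1.9461e-04 * 100 = 47.6854 %


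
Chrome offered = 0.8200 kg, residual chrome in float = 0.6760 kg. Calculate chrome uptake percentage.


Formula: Uptake = (offered - residual) / offered * 100
Substituting: Uptake = (0.8200 - 0.6760) / 0.8200 * 100
Result: 17.5610 %


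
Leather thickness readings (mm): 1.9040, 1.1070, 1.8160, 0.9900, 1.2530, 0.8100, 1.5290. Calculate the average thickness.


Formula: Average = sum / n
Substituting: Average = 9.4090 / 7
Result: 1.3441 mm


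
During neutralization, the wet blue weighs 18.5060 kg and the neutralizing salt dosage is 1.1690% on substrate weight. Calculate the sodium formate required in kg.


Formula: Neutralizer = substrate * pct / 100
Substituting: Neutralizer = 18.5060 * 1.1690 / 100
Result: 0.2163 kg


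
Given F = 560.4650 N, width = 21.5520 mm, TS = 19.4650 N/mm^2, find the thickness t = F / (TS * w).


Formula: t = F / (TS * w)
Substituting: t = 560.4650 / (19.4650 * 21.5520)
Result: 1.3360 mm


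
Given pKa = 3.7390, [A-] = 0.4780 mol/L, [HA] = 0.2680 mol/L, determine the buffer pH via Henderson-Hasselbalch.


ratio = [A-] / [HA] = 0.4780 / 0.2680 = 1.7836
log10(ratio) = 0.2513
pH = pKa + log10(ratio) = 3.7390 + 0.2513 = 3.9903


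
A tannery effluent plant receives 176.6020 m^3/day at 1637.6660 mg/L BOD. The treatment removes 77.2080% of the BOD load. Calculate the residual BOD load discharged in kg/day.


Load_in = volume * conc / 1000 = 176.6020 * 1637.6660 / 1000 = 289.2151 kg/day
Removed = Load_in * eff / 100 = 289.2151 * 77.2080 / 100 = 223.2972 kg/day
Load_out = Load_in - Removed = 289.2151 - 223.2972 = 65.9179 kg/day


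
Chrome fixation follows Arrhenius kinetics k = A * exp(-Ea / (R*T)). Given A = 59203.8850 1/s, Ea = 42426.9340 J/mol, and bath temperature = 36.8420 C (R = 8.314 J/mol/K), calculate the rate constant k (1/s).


T_K = T_C + 273.15 = 36.8420 + 273.15 = 309.9920 K
exponent = -Ea / (R * T_K) = -42426.9340 / (8.314 * 309.9920) = -16.4619
k = A * exp(exponent) = 59203.8850 * exp(-16.4619) = 0.00419777 1/s


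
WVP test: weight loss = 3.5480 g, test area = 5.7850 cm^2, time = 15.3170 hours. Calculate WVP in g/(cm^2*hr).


Formula: WVP = loss / (area * time)
Substituting: WVP = 3.5480 / (5.7850 * 15.3170)
Result: 0.0400411 g/(cm^2*hr)


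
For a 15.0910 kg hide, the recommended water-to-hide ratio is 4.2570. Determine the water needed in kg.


Formula: Water = hide_weight * ratio
Substituting: Water = 15.0910 * 4.2570
Result: 64.2424 kg


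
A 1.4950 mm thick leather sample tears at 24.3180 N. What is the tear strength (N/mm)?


Formula: Tear strength = force / thickness
Substituting: Tear strength = 24.3180 / 1.4950
Result: 16.2662 N/mm


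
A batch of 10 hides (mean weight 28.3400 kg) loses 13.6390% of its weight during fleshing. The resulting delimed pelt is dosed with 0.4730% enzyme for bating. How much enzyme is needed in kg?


Total_raw = N * avg_wt = 10 * 28.3400 = 283.4000 kg
Substrate = Total_raw * (1 - loss/100) = 283.4000 * (1 - 13.6390/100) = 244.7471 kg
Enzyme = Substrate * pct / 100 = 244.7471 * 0.4730 / 100 = 1.1577 kg


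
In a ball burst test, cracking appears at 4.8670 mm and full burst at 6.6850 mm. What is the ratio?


Formula: Ratio = crack / burst
Substituting: Ratio = 4.8670 / 6.6850
Result: 0.7280


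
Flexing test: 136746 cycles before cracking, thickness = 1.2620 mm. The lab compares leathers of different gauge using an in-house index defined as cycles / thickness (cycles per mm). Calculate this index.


Formula: Index = cycles / thickness
Substituting: Index = 136746 / 1.2620
Result: 108356.5769 cycles/mm


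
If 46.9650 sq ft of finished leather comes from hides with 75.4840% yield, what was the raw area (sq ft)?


Formula: raw = finished * 100 / yield
Substituting: raw = 46.9650 * 100 / 75.4840
Result: 62.2185 sq ft


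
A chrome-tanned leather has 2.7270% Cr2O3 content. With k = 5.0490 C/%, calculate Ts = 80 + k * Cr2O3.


Formula: Ts = 80 + k * Cr2O3
Substituting: Ts = 80 + 5.0490 * 2.7270
Result: 93.7686 C


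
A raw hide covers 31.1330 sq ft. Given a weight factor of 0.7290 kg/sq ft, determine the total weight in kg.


Formula: Weight = area * weight_per_sqft
Substituting: Weight = 31.1330 * 0.7290
Result: 22.6960 kg


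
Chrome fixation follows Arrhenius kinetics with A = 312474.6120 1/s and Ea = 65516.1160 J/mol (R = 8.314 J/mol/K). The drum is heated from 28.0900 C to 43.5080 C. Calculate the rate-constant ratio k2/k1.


T1 = 28.0900 + 273.15 = 301.2400 K; T2 = 43.5080 + 273.15 = 316.6580 K
k1 = A * exp(-Ea/(R*T1)) = 312474.6120 * exp(-65516.1160/(8.314*301.2400)) = 1.3614e-06 1/s
k2 = A * exp(-Ea/(R*T2)) = 312474.6120 * exp(-65516.1160/(8.314*316.6580)) = 4.8657e-06 1/s
k2/k1 = 4.8657e-06 / 1.3614e-06 = 3.5740


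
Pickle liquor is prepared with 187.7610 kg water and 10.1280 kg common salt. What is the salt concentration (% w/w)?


Formula: Conc = salt / (water + salt) * 100
Substituting: Conc = 10.1280 / (187.7610 + 10.1280) * 100
Result: 5.1180 %


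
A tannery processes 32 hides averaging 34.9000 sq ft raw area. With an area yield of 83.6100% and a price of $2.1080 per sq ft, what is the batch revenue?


Raw_total = N * avg_area = 32 * 34.9000 = 1116.8000 sq ft
Finished = Raw_total * yield / 100 = 1116.8000 * 83.6100 / 100 = 933.7565 sq ft
Value = Finished * price = 933.7565 * 2.1080 = 1968.3587 $


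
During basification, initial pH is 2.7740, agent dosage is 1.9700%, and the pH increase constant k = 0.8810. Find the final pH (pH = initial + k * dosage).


Formula: pH_final = pH_initial + k * base_pct
Substituting: pH_final = 2.7740 + 0.8810 * 1.9700
Result: 4.5096


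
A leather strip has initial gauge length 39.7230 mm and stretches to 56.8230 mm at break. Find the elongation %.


Formula: Elongation = (Lf - L0) / L0 * 100
Substituting: Elongation = (56.8230 - 39.7230) / 39.7230 * 100
Result: 43.0481 %


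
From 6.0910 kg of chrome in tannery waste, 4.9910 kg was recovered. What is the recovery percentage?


Formula: Recovery = recovered / input * 100
Substituting: Recovery = 4.9910 / 6.0910 * 100
Result: 81.9406 %


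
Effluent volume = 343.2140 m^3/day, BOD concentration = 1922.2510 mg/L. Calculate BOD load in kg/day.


Formula: BOD_load = volume * conc / 1000
Substituting: BOD_load = 343.2140 * 1922.2510 / 1000
Result: 659.7435 kg/day


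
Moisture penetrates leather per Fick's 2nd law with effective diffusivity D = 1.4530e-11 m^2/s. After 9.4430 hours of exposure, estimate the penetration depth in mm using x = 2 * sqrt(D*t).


t = 9.4430 hr * 3600 = 33994.8000 s
D * t = 1.4530e-11 * 33994.8000 = 4.9394e-07
x = 2 * sqrt(D*t) = 2 * sqrt(4.9394e-07) = 0.00140562 m = 1.4056 mm


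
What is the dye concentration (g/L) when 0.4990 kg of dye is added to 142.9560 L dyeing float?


Formula: Conc = dye_mass(kg) / volume(L) * 1000
Substituting: Conc = 0.4990 / 142.9560 * 1000
Result: 3.4906 g/L


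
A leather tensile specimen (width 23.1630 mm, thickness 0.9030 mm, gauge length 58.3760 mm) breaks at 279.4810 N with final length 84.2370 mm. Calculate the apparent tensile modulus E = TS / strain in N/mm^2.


TS = F / (w * t) = 279.4810 / (23.1630 * 0.9030) = 13.3619 N/mm^2
strain = (Lf - L0) / L0 = (84.2370 - 58.3760) / 58.3760 = 0.4430
E = TS / strain = 13.3619 / 0.4430 = 30.1619 N/mm^2


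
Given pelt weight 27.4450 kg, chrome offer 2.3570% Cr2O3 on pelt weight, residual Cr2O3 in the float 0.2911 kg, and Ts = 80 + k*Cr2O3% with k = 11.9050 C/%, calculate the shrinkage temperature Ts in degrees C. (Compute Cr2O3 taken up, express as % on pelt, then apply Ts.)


Offered = pelt * offer_pct / 100 = 27.4450 * 2.3570 / 100 = 0.6469 kg
Uptake = offered - residual = 0.6469 - 0.2911 = 0.3558 kg
Cr2O3% on pelt = uptake / pelt * 100 = 0.3558 / 27.4450 * 100 = 1.2963 %
Ts = 80 + k * Cr2O3% = 80 + 11.9050 * 1.2963 = 95.4328 C


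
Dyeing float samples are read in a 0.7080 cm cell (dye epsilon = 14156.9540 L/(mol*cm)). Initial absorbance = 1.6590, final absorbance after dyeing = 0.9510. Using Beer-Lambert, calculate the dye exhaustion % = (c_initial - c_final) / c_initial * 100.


c_initial = A_i / (epsilon * l) = 1.6590 / (14156.9540 * 0.7080) = 1.6552e-04 mol/L
c_final = A_f / (epsilon * l) = 0.9510 / (14156.9540 * 0.7080) = 9.4881e-05 mol/L
Exhaustion = (c_initial - c_final) / c_initial * 100 = (1.6552e-04 - 9.4881e-05) / 1.6552e-04 * 100 = 42.6763 %


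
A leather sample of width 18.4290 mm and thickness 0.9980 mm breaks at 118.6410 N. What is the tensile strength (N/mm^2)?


Formula: TS = force / (width * thickness)
Substituting: TS = 118.6410 / (18.4290 * 0.9980)
Result: 6.4506 N/mm^2


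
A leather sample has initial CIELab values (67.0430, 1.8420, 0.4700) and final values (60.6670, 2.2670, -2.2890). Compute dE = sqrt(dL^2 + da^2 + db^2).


dL = -6.3760, da = 0.4250, db = -2.7590
dE = sqrt((-6.3760)^2 + 0.4250^2 + (-2.7590)^2) = 6.9603


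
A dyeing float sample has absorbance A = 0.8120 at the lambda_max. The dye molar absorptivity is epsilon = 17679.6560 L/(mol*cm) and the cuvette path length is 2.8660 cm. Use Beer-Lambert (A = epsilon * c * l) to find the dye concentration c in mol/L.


Formula: c = A / (epsilon * l)
Substituting: c = 0.8120 / (17679.6560 * 2.8660)
Result: 1.6025e-05 mol/L


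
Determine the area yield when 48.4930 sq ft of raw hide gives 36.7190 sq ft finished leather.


Formula: Yield = finished / raw * 100
Substituting: Yield = 36.7190 / 48.4930 * 100
Result: 75.7202 %


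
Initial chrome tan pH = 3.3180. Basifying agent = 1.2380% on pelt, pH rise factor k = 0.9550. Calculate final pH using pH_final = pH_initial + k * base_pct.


Formula: pH_final = pH_initial + k * base_pct
Substituting: pH_final = 3.3180 + 0.9550 * 1.2380
Result: 4.5003


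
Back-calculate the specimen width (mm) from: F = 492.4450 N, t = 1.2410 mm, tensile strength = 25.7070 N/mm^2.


Formula: w = F / (TS * t)
Substituting: w = 492.4450 / (25.7070 * 1.2410)
Result: 15.4360 mm


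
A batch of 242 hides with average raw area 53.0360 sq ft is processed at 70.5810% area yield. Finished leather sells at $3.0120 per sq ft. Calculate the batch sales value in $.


Raw_total = N * avg_area = 242 * 53.0360 = 12834.7120 sq ft
Finished = Raw_total * yield / 100 = 12834.7120 * 70.5810 / 100 = 9058.8681 sq ft
Value = Finished * price = 9058.8681 * 3.0120 = 27285.3106 $


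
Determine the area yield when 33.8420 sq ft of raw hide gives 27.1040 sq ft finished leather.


Formula: Yield = finished / raw * 100
Substituting: Yield = 27.1040 / 33.8420 * 100
Result: 80.0898 %


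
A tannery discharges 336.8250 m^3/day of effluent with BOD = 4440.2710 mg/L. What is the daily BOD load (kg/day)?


Formula: BOD_load = volume * conc / 1000
Substituting: BOD_load = 336.8250 * 4440.2710 / 1000
Result: 1495.5943 kg/day


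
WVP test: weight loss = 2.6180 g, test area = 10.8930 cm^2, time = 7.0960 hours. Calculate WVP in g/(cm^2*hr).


Formula: WVP = loss / (area * time)
Substituting: WVP = 2.6180 / (10.8930 * 7.0960)
Result: 0.0338695 g/(cm^2*hr)


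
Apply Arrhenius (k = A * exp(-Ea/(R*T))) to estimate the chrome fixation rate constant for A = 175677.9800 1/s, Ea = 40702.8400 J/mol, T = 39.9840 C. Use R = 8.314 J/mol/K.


T_K = T_C + 273.15 = 39.9840 + 273.15 = 313.1340 K
exponent = -Ea / (R * T_K) = -40702.8400 / (8.314 * 313.1340) = -15.6345
k = A * exp(exponent) = 175677.9800 * exp(-15.6345) = 0.0284927 1/s


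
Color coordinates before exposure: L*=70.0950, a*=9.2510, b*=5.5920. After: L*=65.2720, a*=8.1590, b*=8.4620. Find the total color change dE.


dL = -4.8230, da = -1.0920, db = 2.8700
dE = sqrt((-4.8230)^2 + (-1.0920)^2 + 2.8700^2) = 5.7176


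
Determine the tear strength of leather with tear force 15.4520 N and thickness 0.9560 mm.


Formula: Tear strength = force / thickness
Substituting: Tear strength = 15.4520 / 0.9560
Result: 16.1632 N/mm


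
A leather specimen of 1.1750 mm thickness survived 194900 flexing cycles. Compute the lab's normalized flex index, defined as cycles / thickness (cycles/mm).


Formula: Index = cycles / thickness
Substituting: Index = 194900 / 1.1750
Result: 165872.3404 cycles/mm


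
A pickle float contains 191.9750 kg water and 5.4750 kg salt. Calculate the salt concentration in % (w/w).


Formula: Conc = salt / (water + salt) * 100
Substituting: Conc = 5.4750 / (191.9750 + 5.4750) * 100
Result: 2.7729 %


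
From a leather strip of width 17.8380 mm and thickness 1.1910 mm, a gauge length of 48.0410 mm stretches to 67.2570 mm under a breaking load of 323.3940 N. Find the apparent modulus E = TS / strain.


TS = F / (w * t) = 323.3940 / (17.8380 * 1.1910) = 15.2221 N/mm^2
strain = (Lf - L0) / L0 = (67.2570 - 48.0410) / 48.0410 = 0.4000
E = TS / strain = 15.2221 / 0.4000 = 38.0560 N/mm^2


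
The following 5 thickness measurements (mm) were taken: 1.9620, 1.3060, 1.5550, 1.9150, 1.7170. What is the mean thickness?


Formula: Average = sum / n
Substituting: Average = 8.4550 / 5
Result: 1.6910 mm


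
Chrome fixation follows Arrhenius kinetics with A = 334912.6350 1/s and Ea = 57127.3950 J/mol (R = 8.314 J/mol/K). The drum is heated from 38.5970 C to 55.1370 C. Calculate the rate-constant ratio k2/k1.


T1 = 38.5970 + 273.15 = 311.7470 K; T2 = 55.1370 + 273.15 = 328.2870 K
k1 = A * exp(-Ea/(R*T1)) = 334912.6350 * exp(-57127.3950/(8.314*311.7470)) = 8.9666e-05 1/s
k2 = A * exp(-Ea/(R*T2)) = 334912.6350 * exp(-57127.3950/(8.314*328.2870)) = 2.7221e-04 1/s
k2/k1 = 2.7221e-04 / 8.9666e-05 = 3.0358


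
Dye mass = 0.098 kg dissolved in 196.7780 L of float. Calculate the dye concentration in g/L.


Formula: Conc = dye_mass(kg) / volume(L) * 1000
Substituting: Conc = 0.098 / 196.7780 * 1000
Result: 0.4980 g/L


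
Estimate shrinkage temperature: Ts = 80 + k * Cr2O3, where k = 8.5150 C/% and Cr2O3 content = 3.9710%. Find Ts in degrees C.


Formula: Ts = 80 + k * Cr2O3
Substituting: Ts = 80 + 8.5150 * 3.9710
Result: 113.8131 C
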